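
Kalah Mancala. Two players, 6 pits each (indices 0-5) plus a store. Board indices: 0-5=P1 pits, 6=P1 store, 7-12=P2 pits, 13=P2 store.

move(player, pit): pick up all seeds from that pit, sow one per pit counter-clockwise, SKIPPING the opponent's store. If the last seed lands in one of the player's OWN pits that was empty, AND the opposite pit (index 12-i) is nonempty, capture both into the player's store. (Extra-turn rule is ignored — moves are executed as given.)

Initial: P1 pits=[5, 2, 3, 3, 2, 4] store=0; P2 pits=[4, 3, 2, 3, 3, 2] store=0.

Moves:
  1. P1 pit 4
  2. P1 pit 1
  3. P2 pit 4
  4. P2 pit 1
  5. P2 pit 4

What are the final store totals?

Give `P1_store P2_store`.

Answer: 1 1

Derivation:
Move 1: P1 pit4 -> P1=[5,2,3,3,0,5](1) P2=[4,3,2,3,3,2](0)
Move 2: P1 pit1 -> P1=[5,0,4,4,0,5](1) P2=[4,3,2,3,3,2](0)
Move 3: P2 pit4 -> P1=[6,0,4,4,0,5](1) P2=[4,3,2,3,0,3](1)
Move 4: P2 pit1 -> P1=[6,0,4,4,0,5](1) P2=[4,0,3,4,1,3](1)
Move 5: P2 pit4 -> P1=[6,0,4,4,0,5](1) P2=[4,0,3,4,0,4](1)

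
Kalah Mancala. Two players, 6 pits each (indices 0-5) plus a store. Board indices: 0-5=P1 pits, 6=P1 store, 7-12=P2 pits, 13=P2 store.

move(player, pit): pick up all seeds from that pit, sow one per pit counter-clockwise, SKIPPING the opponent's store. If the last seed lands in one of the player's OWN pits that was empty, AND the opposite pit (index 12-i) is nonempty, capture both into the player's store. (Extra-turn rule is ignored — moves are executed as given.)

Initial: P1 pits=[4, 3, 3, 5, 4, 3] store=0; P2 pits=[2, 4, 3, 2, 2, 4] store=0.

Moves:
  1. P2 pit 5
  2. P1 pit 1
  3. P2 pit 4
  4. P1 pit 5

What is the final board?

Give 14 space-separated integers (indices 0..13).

Move 1: P2 pit5 -> P1=[5,4,4,5,4,3](0) P2=[2,4,3,2,2,0](1)
Move 2: P1 pit1 -> P1=[5,0,5,6,5,4](0) P2=[2,4,3,2,2,0](1)
Move 3: P2 pit4 -> P1=[5,0,5,6,5,4](0) P2=[2,4,3,2,0,1](2)
Move 4: P1 pit5 -> P1=[5,0,5,6,5,0](1) P2=[3,5,4,2,0,1](2)

Answer: 5 0 5 6 5 0 1 3 5 4 2 0 1 2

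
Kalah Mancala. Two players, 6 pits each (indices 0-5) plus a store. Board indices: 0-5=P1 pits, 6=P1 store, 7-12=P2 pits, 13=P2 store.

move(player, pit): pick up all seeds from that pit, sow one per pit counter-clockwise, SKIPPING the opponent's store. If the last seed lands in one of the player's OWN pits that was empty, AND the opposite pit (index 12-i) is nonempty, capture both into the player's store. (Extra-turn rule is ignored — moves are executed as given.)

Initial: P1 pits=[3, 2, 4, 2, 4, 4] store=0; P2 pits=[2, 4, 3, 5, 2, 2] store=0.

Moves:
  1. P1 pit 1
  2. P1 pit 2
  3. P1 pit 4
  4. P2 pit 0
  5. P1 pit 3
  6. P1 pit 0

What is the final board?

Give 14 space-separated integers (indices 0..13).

Move 1: P1 pit1 -> P1=[3,0,5,3,4,4](0) P2=[2,4,3,5,2,2](0)
Move 2: P1 pit2 -> P1=[3,0,0,4,5,5](1) P2=[3,4,3,5,2,2](0)
Move 3: P1 pit4 -> P1=[3,0,0,4,0,6](2) P2=[4,5,4,5,2,2](0)
Move 4: P2 pit0 -> P1=[3,0,0,4,0,6](2) P2=[0,6,5,6,3,2](0)
Move 5: P1 pit3 -> P1=[3,0,0,0,1,7](3) P2=[1,6,5,6,3,2](0)
Move 6: P1 pit0 -> P1=[0,1,1,0,1,7](9) P2=[1,6,0,6,3,2](0)

Answer: 0 1 1 0 1 7 9 1 6 0 6 3 2 0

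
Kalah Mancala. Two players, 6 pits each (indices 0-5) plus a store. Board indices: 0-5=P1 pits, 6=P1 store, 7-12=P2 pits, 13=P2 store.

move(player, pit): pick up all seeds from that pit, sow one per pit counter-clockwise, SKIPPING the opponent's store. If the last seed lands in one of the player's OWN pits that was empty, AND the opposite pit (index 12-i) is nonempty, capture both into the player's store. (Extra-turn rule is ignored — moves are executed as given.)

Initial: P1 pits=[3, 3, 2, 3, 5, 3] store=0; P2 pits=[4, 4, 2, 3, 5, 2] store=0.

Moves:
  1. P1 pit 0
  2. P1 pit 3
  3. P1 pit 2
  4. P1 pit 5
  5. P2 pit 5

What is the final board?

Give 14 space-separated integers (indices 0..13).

Move 1: P1 pit0 -> P1=[0,4,3,4,5,3](0) P2=[4,4,2,3,5,2](0)
Move 2: P1 pit3 -> P1=[0,4,3,0,6,4](1) P2=[5,4,2,3,5,2](0)
Move 3: P1 pit2 -> P1=[0,4,0,1,7,5](1) P2=[5,4,2,3,5,2](0)
Move 4: P1 pit5 -> P1=[0,4,0,1,7,0](2) P2=[6,5,3,4,5,2](0)
Move 5: P2 pit5 -> P1=[1,4,0,1,7,0](2) P2=[6,5,3,4,5,0](1)

Answer: 1 4 0 1 7 0 2 6 5 3 4 5 0 1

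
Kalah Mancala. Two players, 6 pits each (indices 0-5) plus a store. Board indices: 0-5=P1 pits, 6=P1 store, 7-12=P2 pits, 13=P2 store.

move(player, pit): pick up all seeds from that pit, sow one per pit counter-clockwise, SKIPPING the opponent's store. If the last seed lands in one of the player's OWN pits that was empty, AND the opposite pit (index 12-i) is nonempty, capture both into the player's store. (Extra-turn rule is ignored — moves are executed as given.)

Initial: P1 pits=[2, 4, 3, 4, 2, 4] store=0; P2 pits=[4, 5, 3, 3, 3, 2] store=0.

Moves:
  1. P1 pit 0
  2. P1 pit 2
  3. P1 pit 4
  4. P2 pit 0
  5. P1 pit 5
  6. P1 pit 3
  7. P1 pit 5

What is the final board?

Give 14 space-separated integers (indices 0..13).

Move 1: P1 pit0 -> P1=[0,5,4,4,2,4](0) P2=[4,5,3,3,3,2](0)
Move 2: P1 pit2 -> P1=[0,5,0,5,3,5](1) P2=[4,5,3,3,3,2](0)
Move 3: P1 pit4 -> P1=[0,5,0,5,0,6](2) P2=[5,5,3,3,3,2](0)
Move 4: P2 pit0 -> P1=[0,5,0,5,0,6](2) P2=[0,6,4,4,4,3](0)
Move 5: P1 pit5 -> P1=[0,5,0,5,0,0](3) P2=[1,7,5,5,5,3](0)
Move 6: P1 pit3 -> P1=[0,5,0,0,1,1](4) P2=[2,8,5,5,5,3](0)
Move 7: P1 pit5 -> P1=[0,5,0,0,1,0](5) P2=[2,8,5,5,5,3](0)

Answer: 0 5 0 0 1 0 5 2 8 5 5 5 3 0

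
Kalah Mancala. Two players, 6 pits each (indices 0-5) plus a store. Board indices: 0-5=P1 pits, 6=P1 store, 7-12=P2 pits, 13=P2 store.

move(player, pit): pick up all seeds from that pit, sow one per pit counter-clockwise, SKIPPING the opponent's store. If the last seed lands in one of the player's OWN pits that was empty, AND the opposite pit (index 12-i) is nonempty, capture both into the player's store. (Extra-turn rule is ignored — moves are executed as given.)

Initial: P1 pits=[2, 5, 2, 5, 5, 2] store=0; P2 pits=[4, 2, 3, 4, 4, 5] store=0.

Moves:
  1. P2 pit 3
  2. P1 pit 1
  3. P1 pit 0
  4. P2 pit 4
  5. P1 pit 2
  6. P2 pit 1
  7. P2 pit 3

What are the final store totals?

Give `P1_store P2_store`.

Answer: 2 5

Derivation:
Move 1: P2 pit3 -> P1=[3,5,2,5,5,2](0) P2=[4,2,3,0,5,6](1)
Move 2: P1 pit1 -> P1=[3,0,3,6,6,3](1) P2=[4,2,3,0,5,6](1)
Move 3: P1 pit0 -> P1=[0,1,4,7,6,3](1) P2=[4,2,3,0,5,6](1)
Move 4: P2 pit4 -> P1=[1,2,5,7,6,3](1) P2=[4,2,3,0,0,7](2)
Move 5: P1 pit2 -> P1=[1,2,0,8,7,4](2) P2=[5,2,3,0,0,7](2)
Move 6: P2 pit1 -> P1=[1,2,0,8,7,4](2) P2=[5,0,4,1,0,7](2)
Move 7: P2 pit3 -> P1=[1,0,0,8,7,4](2) P2=[5,0,4,0,0,7](5)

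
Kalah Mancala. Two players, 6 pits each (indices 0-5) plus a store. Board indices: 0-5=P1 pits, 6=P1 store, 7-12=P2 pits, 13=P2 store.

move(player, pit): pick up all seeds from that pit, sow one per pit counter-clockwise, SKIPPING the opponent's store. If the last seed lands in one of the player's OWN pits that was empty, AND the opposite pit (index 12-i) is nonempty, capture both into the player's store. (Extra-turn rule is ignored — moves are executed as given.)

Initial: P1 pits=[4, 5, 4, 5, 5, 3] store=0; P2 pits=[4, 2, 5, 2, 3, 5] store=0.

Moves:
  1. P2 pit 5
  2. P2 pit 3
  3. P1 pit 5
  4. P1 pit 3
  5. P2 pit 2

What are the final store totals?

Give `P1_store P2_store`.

Answer: 2 8

Derivation:
Move 1: P2 pit5 -> P1=[5,6,5,6,5,3](0) P2=[4,2,5,2,3,0](1)
Move 2: P2 pit3 -> P1=[0,6,5,6,5,3](0) P2=[4,2,5,0,4,0](7)
Move 3: P1 pit5 -> P1=[0,6,5,6,5,0](1) P2=[5,3,5,0,4,0](7)
Move 4: P1 pit3 -> P1=[0,6,5,0,6,1](2) P2=[6,4,6,0,4,0](7)
Move 5: P2 pit2 -> P1=[1,7,5,0,6,1](2) P2=[6,4,0,1,5,1](8)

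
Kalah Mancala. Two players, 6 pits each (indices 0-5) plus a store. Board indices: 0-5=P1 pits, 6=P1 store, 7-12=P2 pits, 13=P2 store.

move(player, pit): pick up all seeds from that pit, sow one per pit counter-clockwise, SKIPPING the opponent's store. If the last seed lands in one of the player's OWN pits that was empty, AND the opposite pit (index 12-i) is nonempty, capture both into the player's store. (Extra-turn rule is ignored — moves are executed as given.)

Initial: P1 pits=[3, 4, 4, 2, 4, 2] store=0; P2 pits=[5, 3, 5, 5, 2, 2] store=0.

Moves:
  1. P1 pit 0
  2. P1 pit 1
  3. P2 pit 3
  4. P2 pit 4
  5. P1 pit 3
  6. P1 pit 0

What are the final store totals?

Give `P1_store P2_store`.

Answer: 2 2

Derivation:
Move 1: P1 pit0 -> P1=[0,5,5,3,4,2](0) P2=[5,3,5,5,2,2](0)
Move 2: P1 pit1 -> P1=[0,0,6,4,5,3](1) P2=[5,3,5,5,2,2](0)
Move 3: P2 pit3 -> P1=[1,1,6,4,5,3](1) P2=[5,3,5,0,3,3](1)
Move 4: P2 pit4 -> P1=[2,1,6,4,5,3](1) P2=[5,3,5,0,0,4](2)
Move 5: P1 pit3 -> P1=[2,1,6,0,6,4](2) P2=[6,3,5,0,0,4](2)
Move 6: P1 pit0 -> P1=[0,2,7,0,6,4](2) P2=[6,3,5,0,0,4](2)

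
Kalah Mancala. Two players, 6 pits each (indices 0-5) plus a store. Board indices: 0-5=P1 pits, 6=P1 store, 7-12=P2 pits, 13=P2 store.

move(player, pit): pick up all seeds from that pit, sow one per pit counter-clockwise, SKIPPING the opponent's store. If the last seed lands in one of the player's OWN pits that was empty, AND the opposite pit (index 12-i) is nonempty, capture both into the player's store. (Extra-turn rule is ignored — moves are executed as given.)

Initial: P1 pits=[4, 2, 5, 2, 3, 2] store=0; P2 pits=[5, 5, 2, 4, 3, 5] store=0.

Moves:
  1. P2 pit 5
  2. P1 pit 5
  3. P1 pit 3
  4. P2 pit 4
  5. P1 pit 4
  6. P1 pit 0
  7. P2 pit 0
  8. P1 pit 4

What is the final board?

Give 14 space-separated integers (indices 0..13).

Answer: 1 4 7 1 0 4 4 0 7 3 5 1 2 3

Derivation:
Move 1: P2 pit5 -> P1=[5,3,6,3,3,2](0) P2=[5,5,2,4,3,0](1)
Move 2: P1 pit5 -> P1=[5,3,6,3,3,0](1) P2=[6,5,2,4,3,0](1)
Move 3: P1 pit3 -> P1=[5,3,6,0,4,1](2) P2=[6,5,2,4,3,0](1)
Move 4: P2 pit4 -> P1=[6,3,6,0,4,1](2) P2=[6,5,2,4,0,1](2)
Move 5: P1 pit4 -> P1=[6,3,6,0,0,2](3) P2=[7,6,2,4,0,1](2)
Move 6: P1 pit0 -> P1=[0,4,7,1,1,3](4) P2=[7,6,2,4,0,1](2)
Move 7: P2 pit0 -> P1=[1,4,7,1,1,3](4) P2=[0,7,3,5,1,2](3)
Move 8: P1 pit4 -> P1=[1,4,7,1,0,4](4) P2=[0,7,3,5,1,2](3)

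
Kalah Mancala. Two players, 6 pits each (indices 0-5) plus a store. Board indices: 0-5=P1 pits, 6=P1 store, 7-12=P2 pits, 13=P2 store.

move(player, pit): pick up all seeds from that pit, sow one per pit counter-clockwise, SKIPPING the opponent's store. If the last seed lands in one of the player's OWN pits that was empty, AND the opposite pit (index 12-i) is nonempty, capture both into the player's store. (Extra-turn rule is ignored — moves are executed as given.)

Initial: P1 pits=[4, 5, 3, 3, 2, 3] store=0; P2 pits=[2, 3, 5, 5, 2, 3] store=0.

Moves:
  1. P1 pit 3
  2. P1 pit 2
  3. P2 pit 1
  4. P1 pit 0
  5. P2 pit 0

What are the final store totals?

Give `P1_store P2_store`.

Move 1: P1 pit3 -> P1=[4,5,3,0,3,4](1) P2=[2,3,5,5,2,3](0)
Move 2: P1 pit2 -> P1=[4,5,0,1,4,5](1) P2=[2,3,5,5,2,3](0)
Move 3: P2 pit1 -> P1=[4,5,0,1,4,5](1) P2=[2,0,6,6,3,3](0)
Move 4: P1 pit0 -> P1=[0,6,1,2,5,5](1) P2=[2,0,6,6,3,3](0)
Move 5: P2 pit0 -> P1=[0,6,1,2,5,5](1) P2=[0,1,7,6,3,3](0)

Answer: 1 0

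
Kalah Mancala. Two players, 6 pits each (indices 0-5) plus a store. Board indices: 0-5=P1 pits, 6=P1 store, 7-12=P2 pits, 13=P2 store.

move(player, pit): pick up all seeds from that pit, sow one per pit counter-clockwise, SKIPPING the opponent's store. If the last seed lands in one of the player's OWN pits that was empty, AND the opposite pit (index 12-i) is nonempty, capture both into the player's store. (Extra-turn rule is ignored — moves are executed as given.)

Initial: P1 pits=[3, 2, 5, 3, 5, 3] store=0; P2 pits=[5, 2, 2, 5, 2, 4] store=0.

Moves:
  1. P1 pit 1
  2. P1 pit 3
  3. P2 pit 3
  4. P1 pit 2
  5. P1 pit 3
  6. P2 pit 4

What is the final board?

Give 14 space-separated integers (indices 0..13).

Move 1: P1 pit1 -> P1=[3,0,6,4,5,3](0) P2=[5,2,2,5,2,4](0)
Move 2: P1 pit3 -> P1=[3,0,6,0,6,4](1) P2=[6,2,2,5,2,4](0)
Move 3: P2 pit3 -> P1=[4,1,6,0,6,4](1) P2=[6,2,2,0,3,5](1)
Move 4: P1 pit2 -> P1=[4,1,0,1,7,5](2) P2=[7,3,2,0,3,5](1)
Move 5: P1 pit3 -> P1=[4,1,0,0,8,5](2) P2=[7,3,2,0,3,5](1)
Move 6: P2 pit4 -> P1=[5,1,0,0,8,5](2) P2=[7,3,2,0,0,6](2)

Answer: 5 1 0 0 8 5 2 7 3 2 0 0 6 2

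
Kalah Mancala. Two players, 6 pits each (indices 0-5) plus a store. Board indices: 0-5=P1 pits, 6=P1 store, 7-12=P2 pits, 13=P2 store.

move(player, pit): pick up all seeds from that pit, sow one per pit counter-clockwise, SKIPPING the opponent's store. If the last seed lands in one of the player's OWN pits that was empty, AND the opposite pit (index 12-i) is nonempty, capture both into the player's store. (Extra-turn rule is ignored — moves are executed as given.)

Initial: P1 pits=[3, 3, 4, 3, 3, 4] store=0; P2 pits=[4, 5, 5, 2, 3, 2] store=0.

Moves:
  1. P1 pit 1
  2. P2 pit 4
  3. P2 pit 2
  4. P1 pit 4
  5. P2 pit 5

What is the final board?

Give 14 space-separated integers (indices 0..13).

Move 1: P1 pit1 -> P1=[3,0,5,4,4,4](0) P2=[4,5,5,2,3,2](0)
Move 2: P2 pit4 -> P1=[4,0,5,4,4,4](0) P2=[4,5,5,2,0,3](1)
Move 3: P2 pit2 -> P1=[5,0,5,4,4,4](0) P2=[4,5,0,3,1,4](2)
Move 4: P1 pit4 -> P1=[5,0,5,4,0,5](1) P2=[5,6,0,3,1,4](2)
Move 5: P2 pit5 -> P1=[6,1,6,4,0,5](1) P2=[5,6,0,3,1,0](3)

Answer: 6 1 6 4 0 5 1 5 6 0 3 1 0 3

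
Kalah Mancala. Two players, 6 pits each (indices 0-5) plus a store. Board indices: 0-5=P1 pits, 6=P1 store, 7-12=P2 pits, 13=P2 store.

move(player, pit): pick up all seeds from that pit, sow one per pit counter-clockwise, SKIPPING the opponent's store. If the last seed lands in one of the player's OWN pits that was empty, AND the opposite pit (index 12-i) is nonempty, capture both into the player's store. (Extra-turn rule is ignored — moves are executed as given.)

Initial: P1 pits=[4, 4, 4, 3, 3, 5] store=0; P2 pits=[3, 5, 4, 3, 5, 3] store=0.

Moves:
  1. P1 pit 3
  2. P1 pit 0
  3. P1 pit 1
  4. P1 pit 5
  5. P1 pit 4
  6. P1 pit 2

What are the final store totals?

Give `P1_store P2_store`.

Answer: 5 0

Derivation:
Move 1: P1 pit3 -> P1=[4,4,4,0,4,6](1) P2=[3,5,4,3,5,3](0)
Move 2: P1 pit0 -> P1=[0,5,5,1,5,6](1) P2=[3,5,4,3,5,3](0)
Move 3: P1 pit1 -> P1=[0,0,6,2,6,7](2) P2=[3,5,4,3,5,3](0)
Move 4: P1 pit5 -> P1=[0,0,6,2,6,0](3) P2=[4,6,5,4,6,4](0)
Move 5: P1 pit4 -> P1=[0,0,6,2,0,1](4) P2=[5,7,6,5,6,4](0)
Move 6: P1 pit2 -> P1=[0,0,0,3,1,2](5) P2=[6,8,6,5,6,4](0)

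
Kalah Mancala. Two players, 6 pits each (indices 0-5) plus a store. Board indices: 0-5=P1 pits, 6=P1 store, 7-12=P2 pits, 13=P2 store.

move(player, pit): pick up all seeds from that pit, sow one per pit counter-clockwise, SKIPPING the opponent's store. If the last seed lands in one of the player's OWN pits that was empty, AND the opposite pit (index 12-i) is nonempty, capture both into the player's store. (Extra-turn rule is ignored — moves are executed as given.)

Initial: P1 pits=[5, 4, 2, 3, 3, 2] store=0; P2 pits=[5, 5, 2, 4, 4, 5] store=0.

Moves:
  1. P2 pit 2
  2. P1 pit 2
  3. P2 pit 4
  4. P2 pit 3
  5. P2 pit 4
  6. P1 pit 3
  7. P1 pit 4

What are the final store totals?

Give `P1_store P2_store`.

Move 1: P2 pit2 -> P1=[5,4,2,3,3,2](0) P2=[5,5,0,5,5,5](0)
Move 2: P1 pit2 -> P1=[5,4,0,4,4,2](0) P2=[5,5,0,5,5,5](0)
Move 3: P2 pit4 -> P1=[6,5,1,4,4,2](0) P2=[5,5,0,5,0,6](1)
Move 4: P2 pit3 -> P1=[7,6,1,4,4,2](0) P2=[5,5,0,0,1,7](2)
Move 5: P2 pit4 -> P1=[7,6,1,4,4,2](0) P2=[5,5,0,0,0,8](2)
Move 6: P1 pit3 -> P1=[7,6,1,0,5,3](1) P2=[6,5,0,0,0,8](2)
Move 7: P1 pit4 -> P1=[7,6,1,0,0,4](2) P2=[7,6,1,0,0,8](2)

Answer: 2 2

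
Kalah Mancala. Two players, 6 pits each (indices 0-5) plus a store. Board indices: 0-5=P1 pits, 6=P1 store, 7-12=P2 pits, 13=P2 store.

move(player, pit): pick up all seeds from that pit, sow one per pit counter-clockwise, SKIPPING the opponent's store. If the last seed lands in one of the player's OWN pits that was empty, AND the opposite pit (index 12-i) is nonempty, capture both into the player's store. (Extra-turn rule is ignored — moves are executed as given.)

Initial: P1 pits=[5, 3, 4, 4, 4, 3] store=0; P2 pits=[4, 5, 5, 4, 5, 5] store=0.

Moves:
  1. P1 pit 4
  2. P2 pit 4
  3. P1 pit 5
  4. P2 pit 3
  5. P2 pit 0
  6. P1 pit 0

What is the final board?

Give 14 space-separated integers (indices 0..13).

Move 1: P1 pit4 -> P1=[5,3,4,4,0,4](1) P2=[5,6,5,4,5,5](0)
Move 2: P2 pit4 -> P1=[6,4,5,4,0,4](1) P2=[5,6,5,4,0,6](1)
Move 3: P1 pit5 -> P1=[6,4,5,4,0,0](2) P2=[6,7,6,4,0,6](1)
Move 4: P2 pit3 -> P1=[7,4,5,4,0,0](2) P2=[6,7,6,0,1,7](2)
Move 5: P2 pit0 -> P1=[7,4,5,4,0,0](2) P2=[0,8,7,1,2,8](3)
Move 6: P1 pit0 -> P1=[0,5,6,5,1,1](3) P2=[1,8,7,1,2,8](3)

Answer: 0 5 6 5 1 1 3 1 8 7 1 2 8 3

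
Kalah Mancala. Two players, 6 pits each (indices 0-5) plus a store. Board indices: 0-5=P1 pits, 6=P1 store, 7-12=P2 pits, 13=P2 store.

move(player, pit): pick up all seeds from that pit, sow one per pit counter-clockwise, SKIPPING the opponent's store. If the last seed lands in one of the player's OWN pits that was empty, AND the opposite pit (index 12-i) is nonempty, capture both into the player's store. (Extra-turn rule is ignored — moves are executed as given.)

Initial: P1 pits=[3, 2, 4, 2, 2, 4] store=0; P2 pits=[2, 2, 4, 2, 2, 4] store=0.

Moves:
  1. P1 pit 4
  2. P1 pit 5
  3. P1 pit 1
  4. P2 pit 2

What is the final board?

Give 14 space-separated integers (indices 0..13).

Move 1: P1 pit4 -> P1=[3,2,4,2,0,5](1) P2=[2,2,4,2,2,4](0)
Move 2: P1 pit5 -> P1=[3,2,4,2,0,0](2) P2=[3,3,5,3,2,4](0)
Move 3: P1 pit1 -> P1=[3,0,5,3,0,0](2) P2=[3,3,5,3,2,4](0)
Move 4: P2 pit2 -> P1=[4,0,5,3,0,0](2) P2=[3,3,0,4,3,5](1)

Answer: 4 0 5 3 0 0 2 3 3 0 4 3 5 1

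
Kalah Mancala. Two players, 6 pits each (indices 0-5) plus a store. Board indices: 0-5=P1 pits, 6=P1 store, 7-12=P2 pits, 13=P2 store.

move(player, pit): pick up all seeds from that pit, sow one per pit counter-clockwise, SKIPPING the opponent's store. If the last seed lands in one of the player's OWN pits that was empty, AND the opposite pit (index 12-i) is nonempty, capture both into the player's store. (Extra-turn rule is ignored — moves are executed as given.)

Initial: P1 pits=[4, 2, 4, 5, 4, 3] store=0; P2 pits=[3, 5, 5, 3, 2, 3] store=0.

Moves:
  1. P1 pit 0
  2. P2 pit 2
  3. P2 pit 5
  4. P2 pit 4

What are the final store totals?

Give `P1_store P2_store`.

Move 1: P1 pit0 -> P1=[0,3,5,6,5,3](0) P2=[3,5,5,3,2,3](0)
Move 2: P2 pit2 -> P1=[1,3,5,6,5,3](0) P2=[3,5,0,4,3,4](1)
Move 3: P2 pit5 -> P1=[2,4,6,6,5,3](0) P2=[3,5,0,4,3,0](2)
Move 4: P2 pit4 -> P1=[3,4,6,6,5,3](0) P2=[3,5,0,4,0,1](3)

Answer: 0 3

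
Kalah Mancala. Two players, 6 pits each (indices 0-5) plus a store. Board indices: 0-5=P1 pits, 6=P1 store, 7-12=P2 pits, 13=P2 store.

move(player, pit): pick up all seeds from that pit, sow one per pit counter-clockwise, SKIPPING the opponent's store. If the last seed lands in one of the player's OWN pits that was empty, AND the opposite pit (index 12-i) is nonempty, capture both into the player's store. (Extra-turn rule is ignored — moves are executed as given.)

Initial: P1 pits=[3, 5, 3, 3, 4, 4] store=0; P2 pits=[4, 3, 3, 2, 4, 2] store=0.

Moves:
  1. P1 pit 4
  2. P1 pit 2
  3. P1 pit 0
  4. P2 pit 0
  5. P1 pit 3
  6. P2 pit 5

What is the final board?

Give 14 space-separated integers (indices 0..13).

Answer: 1 7 1 0 2 7 2 1 6 4 3 5 0 1

Derivation:
Move 1: P1 pit4 -> P1=[3,5,3,3,0,5](1) P2=[5,4,3,2,4,2](0)
Move 2: P1 pit2 -> P1=[3,5,0,4,1,6](1) P2=[5,4,3,2,4,2](0)
Move 3: P1 pit0 -> P1=[0,6,1,5,1,6](1) P2=[5,4,3,2,4,2](0)
Move 4: P2 pit0 -> P1=[0,6,1,5,1,6](1) P2=[0,5,4,3,5,3](0)
Move 5: P1 pit3 -> P1=[0,6,1,0,2,7](2) P2=[1,6,4,3,5,3](0)
Move 6: P2 pit5 -> P1=[1,7,1,0,2,7](2) P2=[1,6,4,3,5,0](1)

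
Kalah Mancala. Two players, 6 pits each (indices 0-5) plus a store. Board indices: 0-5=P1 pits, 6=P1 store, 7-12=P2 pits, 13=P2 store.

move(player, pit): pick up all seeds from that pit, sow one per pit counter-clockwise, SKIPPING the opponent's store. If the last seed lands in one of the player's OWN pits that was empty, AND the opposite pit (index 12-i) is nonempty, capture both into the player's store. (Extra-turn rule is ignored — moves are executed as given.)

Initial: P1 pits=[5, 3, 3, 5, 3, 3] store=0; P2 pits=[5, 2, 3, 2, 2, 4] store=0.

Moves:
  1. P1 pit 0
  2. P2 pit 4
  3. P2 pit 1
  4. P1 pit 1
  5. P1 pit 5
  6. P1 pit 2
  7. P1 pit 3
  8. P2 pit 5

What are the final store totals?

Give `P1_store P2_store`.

Answer: 3 2

Derivation:
Move 1: P1 pit0 -> P1=[0,4,4,6,4,4](0) P2=[5,2,3,2,2,4](0)
Move 2: P2 pit4 -> P1=[0,4,4,6,4,4](0) P2=[5,2,3,2,0,5](1)
Move 3: P2 pit1 -> P1=[0,4,4,6,4,4](0) P2=[5,0,4,3,0,5](1)
Move 4: P1 pit1 -> P1=[0,0,5,7,5,5](0) P2=[5,0,4,3,0,5](1)
Move 5: P1 pit5 -> P1=[0,0,5,7,5,0](1) P2=[6,1,5,4,0,5](1)
Move 6: P1 pit2 -> P1=[0,0,0,8,6,1](2) P2=[7,1,5,4,0,5](1)
Move 7: P1 pit3 -> P1=[0,0,0,0,7,2](3) P2=[8,2,6,5,1,5](1)
Move 8: P2 pit5 -> P1=[1,1,1,1,7,2](3) P2=[8,2,6,5,1,0](2)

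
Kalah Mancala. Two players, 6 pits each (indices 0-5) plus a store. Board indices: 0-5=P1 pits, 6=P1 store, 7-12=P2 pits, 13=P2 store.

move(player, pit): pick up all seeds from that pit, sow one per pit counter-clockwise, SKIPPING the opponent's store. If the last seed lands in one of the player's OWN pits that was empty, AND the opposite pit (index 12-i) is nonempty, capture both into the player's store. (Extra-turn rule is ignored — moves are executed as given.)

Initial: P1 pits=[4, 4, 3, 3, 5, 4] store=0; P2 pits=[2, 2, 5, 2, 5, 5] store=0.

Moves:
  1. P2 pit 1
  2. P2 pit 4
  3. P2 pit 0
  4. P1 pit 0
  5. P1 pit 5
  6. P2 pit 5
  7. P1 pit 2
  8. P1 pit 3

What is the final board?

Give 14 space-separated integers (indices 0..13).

Answer: 1 7 0 0 9 2 3 3 4 9 4 0 0 2

Derivation:
Move 1: P2 pit1 -> P1=[4,4,3,3,5,4](0) P2=[2,0,6,3,5,5](0)
Move 2: P2 pit4 -> P1=[5,5,4,3,5,4](0) P2=[2,0,6,3,0,6](1)
Move 3: P2 pit0 -> P1=[5,5,4,3,5,4](0) P2=[0,1,7,3,0,6](1)
Move 4: P1 pit0 -> P1=[0,6,5,4,6,5](0) P2=[0,1,7,3,0,6](1)
Move 5: P1 pit5 -> P1=[0,6,5,4,6,0](1) P2=[1,2,8,4,0,6](1)
Move 6: P2 pit5 -> P1=[1,7,6,5,7,0](1) P2=[1,2,8,4,0,0](2)
Move 7: P1 pit2 -> P1=[1,7,0,6,8,1](2) P2=[2,3,8,4,0,0](2)
Move 8: P1 pit3 -> P1=[1,7,0,0,9,2](3) P2=[3,4,9,4,0,0](2)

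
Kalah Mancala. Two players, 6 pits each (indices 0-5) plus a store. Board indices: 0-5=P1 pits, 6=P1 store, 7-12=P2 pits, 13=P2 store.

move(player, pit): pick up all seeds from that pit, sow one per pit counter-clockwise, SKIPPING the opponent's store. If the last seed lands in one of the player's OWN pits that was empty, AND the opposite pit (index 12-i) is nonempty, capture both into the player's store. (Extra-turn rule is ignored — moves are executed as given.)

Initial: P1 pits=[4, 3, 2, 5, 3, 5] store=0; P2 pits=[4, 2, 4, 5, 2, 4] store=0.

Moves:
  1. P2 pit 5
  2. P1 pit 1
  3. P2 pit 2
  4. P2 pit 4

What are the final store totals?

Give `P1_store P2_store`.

Answer: 0 3

Derivation:
Move 1: P2 pit5 -> P1=[5,4,3,5,3,5](0) P2=[4,2,4,5,2,0](1)
Move 2: P1 pit1 -> P1=[5,0,4,6,4,6](0) P2=[4,2,4,5,2,0](1)
Move 3: P2 pit2 -> P1=[5,0,4,6,4,6](0) P2=[4,2,0,6,3,1](2)
Move 4: P2 pit4 -> P1=[6,0,4,6,4,6](0) P2=[4,2,0,6,0,2](3)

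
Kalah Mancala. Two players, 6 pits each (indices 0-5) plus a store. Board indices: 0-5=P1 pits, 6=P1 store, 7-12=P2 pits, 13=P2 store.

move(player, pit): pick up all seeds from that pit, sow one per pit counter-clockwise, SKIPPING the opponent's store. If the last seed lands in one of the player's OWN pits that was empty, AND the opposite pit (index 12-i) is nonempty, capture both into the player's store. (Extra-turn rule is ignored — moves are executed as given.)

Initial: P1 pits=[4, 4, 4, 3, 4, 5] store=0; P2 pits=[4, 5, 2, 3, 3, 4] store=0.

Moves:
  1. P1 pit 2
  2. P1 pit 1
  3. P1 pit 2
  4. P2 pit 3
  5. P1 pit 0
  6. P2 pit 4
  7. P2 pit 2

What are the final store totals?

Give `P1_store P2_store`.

Answer: 1 5

Derivation:
Move 1: P1 pit2 -> P1=[4,4,0,4,5,6](1) P2=[4,5,2,3,3,4](0)
Move 2: P1 pit1 -> P1=[4,0,1,5,6,7](1) P2=[4,5,2,3,3,4](0)
Move 3: P1 pit2 -> P1=[4,0,0,6,6,7](1) P2=[4,5,2,3,3,4](0)
Move 4: P2 pit3 -> P1=[4,0,0,6,6,7](1) P2=[4,5,2,0,4,5](1)
Move 5: P1 pit0 -> P1=[0,1,1,7,7,7](1) P2=[4,5,2,0,4,5](1)
Move 6: P2 pit4 -> P1=[1,2,1,7,7,7](1) P2=[4,5,2,0,0,6](2)
Move 7: P2 pit2 -> P1=[1,0,1,7,7,7](1) P2=[4,5,0,1,0,6](5)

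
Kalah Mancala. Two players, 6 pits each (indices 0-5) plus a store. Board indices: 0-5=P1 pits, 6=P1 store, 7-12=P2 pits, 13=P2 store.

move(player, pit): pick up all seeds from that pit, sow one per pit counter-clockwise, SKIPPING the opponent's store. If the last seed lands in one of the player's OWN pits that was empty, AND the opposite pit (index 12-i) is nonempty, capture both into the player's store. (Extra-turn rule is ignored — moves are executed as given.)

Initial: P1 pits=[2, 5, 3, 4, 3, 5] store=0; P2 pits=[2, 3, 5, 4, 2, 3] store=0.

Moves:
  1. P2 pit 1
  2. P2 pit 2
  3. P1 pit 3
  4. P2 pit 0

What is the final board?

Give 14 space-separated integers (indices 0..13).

Move 1: P2 pit1 -> P1=[2,5,3,4,3,5](0) P2=[2,0,6,5,3,3](0)
Move 2: P2 pit2 -> P1=[3,6,3,4,3,5](0) P2=[2,0,0,6,4,4](1)
Move 3: P1 pit3 -> P1=[3,6,3,0,4,6](1) P2=[3,0,0,6,4,4](1)
Move 4: P2 pit0 -> P1=[3,6,3,0,4,6](1) P2=[0,1,1,7,4,4](1)

Answer: 3 6 3 0 4 6 1 0 1 1 7 4 4 1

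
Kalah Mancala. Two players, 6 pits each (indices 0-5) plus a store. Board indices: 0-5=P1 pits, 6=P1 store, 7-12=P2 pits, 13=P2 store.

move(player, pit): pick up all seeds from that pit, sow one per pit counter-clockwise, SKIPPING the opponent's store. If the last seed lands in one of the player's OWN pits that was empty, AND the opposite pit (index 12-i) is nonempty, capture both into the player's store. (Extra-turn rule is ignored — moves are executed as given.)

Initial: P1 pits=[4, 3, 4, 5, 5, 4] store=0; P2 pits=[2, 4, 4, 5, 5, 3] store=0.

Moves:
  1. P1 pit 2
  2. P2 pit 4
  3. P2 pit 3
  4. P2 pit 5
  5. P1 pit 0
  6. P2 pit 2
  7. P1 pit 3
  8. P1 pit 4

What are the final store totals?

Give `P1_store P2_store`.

Answer: 4 4

Derivation:
Move 1: P1 pit2 -> P1=[4,3,0,6,6,5](1) P2=[2,4,4,5,5,3](0)
Move 2: P2 pit4 -> P1=[5,4,1,6,6,5](1) P2=[2,4,4,5,0,4](1)
Move 3: P2 pit3 -> P1=[6,5,1,6,6,5](1) P2=[2,4,4,0,1,5](2)
Move 4: P2 pit5 -> P1=[7,6,2,7,6,5](1) P2=[2,4,4,0,1,0](3)
Move 5: P1 pit0 -> P1=[0,7,3,8,7,6](2) P2=[3,4,4,0,1,0](3)
Move 6: P2 pit2 -> P1=[0,7,3,8,7,6](2) P2=[3,4,0,1,2,1](4)
Move 7: P1 pit3 -> P1=[0,7,3,0,8,7](3) P2=[4,5,1,2,3,1](4)
Move 8: P1 pit4 -> P1=[0,7,3,0,0,8](4) P2=[5,6,2,3,4,2](4)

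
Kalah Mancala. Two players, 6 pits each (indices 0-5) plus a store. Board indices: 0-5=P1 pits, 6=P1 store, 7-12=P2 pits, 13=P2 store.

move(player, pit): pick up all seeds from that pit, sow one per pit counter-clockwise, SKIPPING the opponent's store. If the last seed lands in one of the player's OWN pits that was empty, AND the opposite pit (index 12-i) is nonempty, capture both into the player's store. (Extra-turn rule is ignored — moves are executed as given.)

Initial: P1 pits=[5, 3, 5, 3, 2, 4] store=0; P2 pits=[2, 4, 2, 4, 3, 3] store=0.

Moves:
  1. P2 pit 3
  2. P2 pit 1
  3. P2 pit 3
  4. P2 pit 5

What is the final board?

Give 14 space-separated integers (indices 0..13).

Move 1: P2 pit3 -> P1=[6,3,5,3,2,4](0) P2=[2,4,2,0,4,4](1)
Move 2: P2 pit1 -> P1=[6,3,5,3,2,4](0) P2=[2,0,3,1,5,5](1)
Move 3: P2 pit3 -> P1=[6,3,5,3,2,4](0) P2=[2,0,3,0,6,5](1)
Move 4: P2 pit5 -> P1=[7,4,6,4,2,4](0) P2=[2,0,3,0,6,0](2)

Answer: 7 4 6 4 2 4 0 2 0 3 0 6 0 2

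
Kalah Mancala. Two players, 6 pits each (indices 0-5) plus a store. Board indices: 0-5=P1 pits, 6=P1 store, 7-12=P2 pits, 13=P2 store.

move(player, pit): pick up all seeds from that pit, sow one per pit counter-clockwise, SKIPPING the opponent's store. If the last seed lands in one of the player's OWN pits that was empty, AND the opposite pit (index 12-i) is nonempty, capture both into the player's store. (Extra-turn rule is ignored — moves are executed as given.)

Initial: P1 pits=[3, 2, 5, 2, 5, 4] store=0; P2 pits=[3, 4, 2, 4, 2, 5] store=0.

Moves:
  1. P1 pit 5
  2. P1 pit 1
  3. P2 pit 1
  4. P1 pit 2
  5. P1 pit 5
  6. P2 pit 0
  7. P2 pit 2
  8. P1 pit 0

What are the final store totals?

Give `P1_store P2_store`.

Move 1: P1 pit5 -> P1=[3,2,5,2,5,0](1) P2=[4,5,3,4,2,5](0)
Move 2: P1 pit1 -> P1=[3,0,6,3,5,0](1) P2=[4,5,3,4,2,5](0)
Move 3: P2 pit1 -> P1=[3,0,6,3,5,0](1) P2=[4,0,4,5,3,6](1)
Move 4: P1 pit2 -> P1=[3,0,0,4,6,1](2) P2=[5,1,4,5,3,6](1)
Move 5: P1 pit5 -> P1=[3,0,0,4,6,0](3) P2=[5,1,4,5,3,6](1)
Move 6: P2 pit0 -> P1=[3,0,0,4,6,0](3) P2=[0,2,5,6,4,7](1)
Move 7: P2 pit2 -> P1=[4,0,0,4,6,0](3) P2=[0,2,0,7,5,8](2)
Move 8: P1 pit0 -> P1=[0,1,1,5,7,0](3) P2=[0,2,0,7,5,8](2)

Answer: 3 2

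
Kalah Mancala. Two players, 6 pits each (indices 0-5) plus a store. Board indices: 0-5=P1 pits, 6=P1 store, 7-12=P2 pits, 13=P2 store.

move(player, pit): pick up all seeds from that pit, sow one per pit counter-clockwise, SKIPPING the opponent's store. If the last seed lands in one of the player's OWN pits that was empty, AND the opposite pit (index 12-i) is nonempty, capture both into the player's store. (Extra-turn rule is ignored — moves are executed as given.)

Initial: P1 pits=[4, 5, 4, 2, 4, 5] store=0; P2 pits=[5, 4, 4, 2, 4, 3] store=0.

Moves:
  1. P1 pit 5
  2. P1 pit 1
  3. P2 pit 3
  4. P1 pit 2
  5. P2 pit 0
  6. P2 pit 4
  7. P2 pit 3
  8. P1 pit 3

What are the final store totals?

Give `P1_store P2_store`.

Answer: 4 5

Derivation:
Move 1: P1 pit5 -> P1=[4,5,4,2,4,0](1) P2=[6,5,5,3,4,3](0)
Move 2: P1 pit1 -> P1=[4,0,5,3,5,1](2) P2=[6,5,5,3,4,3](0)
Move 3: P2 pit3 -> P1=[4,0,5,3,5,1](2) P2=[6,5,5,0,5,4](1)
Move 4: P1 pit2 -> P1=[4,0,0,4,6,2](3) P2=[7,5,5,0,5,4](1)
Move 5: P2 pit0 -> P1=[5,0,0,4,6,2](3) P2=[0,6,6,1,6,5](2)
Move 6: P2 pit4 -> P1=[6,1,1,5,6,2](3) P2=[0,6,6,1,0,6](3)
Move 7: P2 pit3 -> P1=[6,0,1,5,6,2](3) P2=[0,6,6,0,0,6](5)
Move 8: P1 pit3 -> P1=[6,0,1,0,7,3](4) P2=[1,7,6,0,0,6](5)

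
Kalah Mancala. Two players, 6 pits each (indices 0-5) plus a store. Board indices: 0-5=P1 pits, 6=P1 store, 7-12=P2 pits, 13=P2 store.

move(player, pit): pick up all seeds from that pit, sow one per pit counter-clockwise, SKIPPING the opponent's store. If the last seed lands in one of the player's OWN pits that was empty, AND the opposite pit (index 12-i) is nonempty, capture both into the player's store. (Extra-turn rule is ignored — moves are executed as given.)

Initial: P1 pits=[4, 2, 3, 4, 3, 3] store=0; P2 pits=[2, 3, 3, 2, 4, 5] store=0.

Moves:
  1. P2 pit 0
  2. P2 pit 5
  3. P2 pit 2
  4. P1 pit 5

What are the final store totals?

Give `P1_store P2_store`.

Move 1: P2 pit0 -> P1=[4,2,3,4,3,3](0) P2=[0,4,4,2,4,5](0)
Move 2: P2 pit5 -> P1=[5,3,4,5,3,3](0) P2=[0,4,4,2,4,0](1)
Move 3: P2 pit2 -> P1=[5,3,4,5,3,3](0) P2=[0,4,0,3,5,1](2)
Move 4: P1 pit5 -> P1=[5,3,4,5,3,0](1) P2=[1,5,0,3,5,1](2)

Answer: 1 2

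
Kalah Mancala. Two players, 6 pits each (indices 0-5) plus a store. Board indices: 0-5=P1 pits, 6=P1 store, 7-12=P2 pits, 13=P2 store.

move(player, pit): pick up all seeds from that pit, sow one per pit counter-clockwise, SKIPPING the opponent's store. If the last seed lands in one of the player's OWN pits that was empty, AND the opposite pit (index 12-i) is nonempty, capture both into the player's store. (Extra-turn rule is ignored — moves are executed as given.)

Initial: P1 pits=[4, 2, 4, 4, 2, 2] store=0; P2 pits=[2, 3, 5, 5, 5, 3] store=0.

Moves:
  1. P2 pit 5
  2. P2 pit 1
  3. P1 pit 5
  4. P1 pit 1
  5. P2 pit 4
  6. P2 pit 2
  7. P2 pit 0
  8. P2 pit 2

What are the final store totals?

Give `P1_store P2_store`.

Move 1: P2 pit5 -> P1=[5,3,4,4,2,2](0) P2=[2,3,5,5,5,0](1)
Move 2: P2 pit1 -> P1=[5,3,4,4,2,2](0) P2=[2,0,6,6,6,0](1)
Move 3: P1 pit5 -> P1=[5,3,4,4,2,0](1) P2=[3,0,6,6,6,0](1)
Move 4: P1 pit1 -> P1=[5,0,5,5,3,0](1) P2=[3,0,6,6,6,0](1)
Move 5: P2 pit4 -> P1=[6,1,6,6,3,0](1) P2=[3,0,6,6,0,1](2)
Move 6: P2 pit2 -> P1=[7,2,6,6,3,0](1) P2=[3,0,0,7,1,2](3)
Move 7: P2 pit0 -> P1=[7,2,6,6,3,0](1) P2=[0,1,1,8,1,2](3)
Move 8: P2 pit2 -> P1=[7,2,6,6,3,0](1) P2=[0,1,0,9,1,2](3)

Answer: 1 3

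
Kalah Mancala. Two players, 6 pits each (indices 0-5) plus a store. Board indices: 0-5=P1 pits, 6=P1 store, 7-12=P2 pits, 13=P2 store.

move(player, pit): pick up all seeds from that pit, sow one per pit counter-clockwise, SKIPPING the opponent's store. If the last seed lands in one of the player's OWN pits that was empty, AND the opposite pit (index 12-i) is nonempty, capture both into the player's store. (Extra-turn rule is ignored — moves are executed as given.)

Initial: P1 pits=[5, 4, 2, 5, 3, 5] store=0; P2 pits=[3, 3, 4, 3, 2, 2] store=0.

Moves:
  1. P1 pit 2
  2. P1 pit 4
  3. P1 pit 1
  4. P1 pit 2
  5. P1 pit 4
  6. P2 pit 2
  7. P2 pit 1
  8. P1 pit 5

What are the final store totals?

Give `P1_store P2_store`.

Move 1: P1 pit2 -> P1=[5,4,0,6,4,5](0) P2=[3,3,4,3,2,2](0)
Move 2: P1 pit4 -> P1=[5,4,0,6,0,6](1) P2=[4,4,4,3,2,2](0)
Move 3: P1 pit1 -> P1=[5,0,1,7,1,7](1) P2=[4,4,4,3,2,2](0)
Move 4: P1 pit2 -> P1=[5,0,0,8,1,7](1) P2=[4,4,4,3,2,2](0)
Move 5: P1 pit4 -> P1=[5,0,0,8,0,8](1) P2=[4,4,4,3,2,2](0)
Move 6: P2 pit2 -> P1=[5,0,0,8,0,8](1) P2=[4,4,0,4,3,3](1)
Move 7: P2 pit1 -> P1=[5,0,0,8,0,8](1) P2=[4,0,1,5,4,4](1)
Move 8: P1 pit5 -> P1=[6,0,0,8,0,0](2) P2=[5,1,2,6,5,5](1)

Answer: 2 1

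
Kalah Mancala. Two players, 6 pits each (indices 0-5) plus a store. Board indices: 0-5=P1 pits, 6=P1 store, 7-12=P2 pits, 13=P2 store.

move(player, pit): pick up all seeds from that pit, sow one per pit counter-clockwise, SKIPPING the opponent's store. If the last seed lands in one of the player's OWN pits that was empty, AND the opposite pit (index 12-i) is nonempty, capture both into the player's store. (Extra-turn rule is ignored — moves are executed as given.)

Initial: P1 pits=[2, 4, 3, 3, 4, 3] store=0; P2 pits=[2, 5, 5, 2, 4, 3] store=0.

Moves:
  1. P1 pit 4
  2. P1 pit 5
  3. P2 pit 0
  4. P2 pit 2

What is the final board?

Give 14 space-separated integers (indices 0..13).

Answer: 3 5 4 3 0 0 2 0 8 0 4 6 4 1

Derivation:
Move 1: P1 pit4 -> P1=[2,4,3,3,0,4](1) P2=[3,6,5,2,4,3](0)
Move 2: P1 pit5 -> P1=[2,4,3,3,0,0](2) P2=[4,7,6,2,4,3](0)
Move 3: P2 pit0 -> P1=[2,4,3,3,0,0](2) P2=[0,8,7,3,5,3](0)
Move 4: P2 pit2 -> P1=[3,5,4,3,0,0](2) P2=[0,8,0,4,6,4](1)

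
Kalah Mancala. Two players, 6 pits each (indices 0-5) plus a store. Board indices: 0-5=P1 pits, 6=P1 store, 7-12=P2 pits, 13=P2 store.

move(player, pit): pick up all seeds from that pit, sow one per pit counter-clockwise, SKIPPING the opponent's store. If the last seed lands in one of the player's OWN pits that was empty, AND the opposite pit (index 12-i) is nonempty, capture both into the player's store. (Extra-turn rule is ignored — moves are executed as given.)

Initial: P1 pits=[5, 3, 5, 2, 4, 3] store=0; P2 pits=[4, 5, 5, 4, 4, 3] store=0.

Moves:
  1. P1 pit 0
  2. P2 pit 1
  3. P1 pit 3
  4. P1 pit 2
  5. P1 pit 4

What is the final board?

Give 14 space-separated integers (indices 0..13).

Answer: 0 4 0 1 0 7 3 6 2 7 6 6 4 1

Derivation:
Move 1: P1 pit0 -> P1=[0,4,6,3,5,4](0) P2=[4,5,5,4,4,3](0)
Move 2: P2 pit1 -> P1=[0,4,6,3,5,4](0) P2=[4,0,6,5,5,4](1)
Move 3: P1 pit3 -> P1=[0,4,6,0,6,5](1) P2=[4,0,6,5,5,4](1)
Move 4: P1 pit2 -> P1=[0,4,0,1,7,6](2) P2=[5,1,6,5,5,4](1)
Move 5: P1 pit4 -> P1=[0,4,0,1,0,7](3) P2=[6,2,7,6,6,4](1)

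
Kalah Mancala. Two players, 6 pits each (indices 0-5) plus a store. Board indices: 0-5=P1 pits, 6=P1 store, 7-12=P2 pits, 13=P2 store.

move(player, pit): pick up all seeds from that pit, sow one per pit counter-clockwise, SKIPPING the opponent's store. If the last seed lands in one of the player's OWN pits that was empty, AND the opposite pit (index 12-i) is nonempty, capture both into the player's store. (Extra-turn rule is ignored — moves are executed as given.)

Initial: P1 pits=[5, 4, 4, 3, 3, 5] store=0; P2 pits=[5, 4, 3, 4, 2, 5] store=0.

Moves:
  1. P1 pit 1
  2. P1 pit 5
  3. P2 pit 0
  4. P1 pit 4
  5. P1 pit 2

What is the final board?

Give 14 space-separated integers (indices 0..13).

Move 1: P1 pit1 -> P1=[5,0,5,4,4,6](0) P2=[5,4,3,4,2,5](0)
Move 2: P1 pit5 -> P1=[5,0,5,4,4,0](1) P2=[6,5,4,5,3,5](0)
Move 3: P2 pit0 -> P1=[5,0,5,4,4,0](1) P2=[0,6,5,6,4,6](1)
Move 4: P1 pit4 -> P1=[5,0,5,4,0,1](2) P2=[1,7,5,6,4,6](1)
Move 5: P1 pit2 -> P1=[5,0,0,5,1,2](3) P2=[2,7,5,6,4,6](1)

Answer: 5 0 0 5 1 2 3 2 7 5 6 4 6 1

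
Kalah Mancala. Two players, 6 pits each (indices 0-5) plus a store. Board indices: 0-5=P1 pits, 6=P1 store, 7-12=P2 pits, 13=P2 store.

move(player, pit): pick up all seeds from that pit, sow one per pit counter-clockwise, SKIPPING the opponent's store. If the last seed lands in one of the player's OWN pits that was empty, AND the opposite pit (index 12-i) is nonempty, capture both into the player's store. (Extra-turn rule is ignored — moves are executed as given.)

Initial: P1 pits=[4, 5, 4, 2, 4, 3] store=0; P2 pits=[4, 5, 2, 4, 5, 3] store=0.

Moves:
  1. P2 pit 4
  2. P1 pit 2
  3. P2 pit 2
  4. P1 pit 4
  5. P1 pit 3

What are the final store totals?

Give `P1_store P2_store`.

Move 1: P2 pit4 -> P1=[5,6,5,2,4,3](0) P2=[4,5,2,4,0,4](1)
Move 2: P1 pit2 -> P1=[5,6,0,3,5,4](1) P2=[5,5,2,4,0,4](1)
Move 3: P2 pit2 -> P1=[5,0,0,3,5,4](1) P2=[5,5,0,5,0,4](8)
Move 4: P1 pit4 -> P1=[5,0,0,3,0,5](2) P2=[6,6,1,5,0,4](8)
Move 5: P1 pit3 -> P1=[5,0,0,0,1,6](3) P2=[6,6,1,5,0,4](8)

Answer: 3 8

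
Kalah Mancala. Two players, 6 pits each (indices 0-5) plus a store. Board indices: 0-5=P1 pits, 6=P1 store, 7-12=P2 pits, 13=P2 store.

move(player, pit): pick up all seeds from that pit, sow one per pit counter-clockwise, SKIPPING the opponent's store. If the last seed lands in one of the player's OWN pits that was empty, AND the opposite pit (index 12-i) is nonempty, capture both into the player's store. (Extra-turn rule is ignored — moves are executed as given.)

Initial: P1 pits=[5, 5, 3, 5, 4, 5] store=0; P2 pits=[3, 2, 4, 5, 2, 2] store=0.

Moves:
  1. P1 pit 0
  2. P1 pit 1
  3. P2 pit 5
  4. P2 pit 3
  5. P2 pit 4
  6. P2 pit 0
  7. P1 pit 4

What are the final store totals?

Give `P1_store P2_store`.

Move 1: P1 pit0 -> P1=[0,6,4,6,5,6](0) P2=[3,2,4,5,2,2](0)
Move 2: P1 pit1 -> P1=[0,0,5,7,6,7](1) P2=[4,2,4,5,2,2](0)
Move 3: P2 pit5 -> P1=[1,0,5,7,6,7](1) P2=[4,2,4,5,2,0](1)
Move 4: P2 pit3 -> P1=[2,1,5,7,6,7](1) P2=[4,2,4,0,3,1](2)
Move 5: P2 pit4 -> P1=[3,1,5,7,6,7](1) P2=[4,2,4,0,0,2](3)
Move 6: P2 pit0 -> P1=[3,0,5,7,6,7](1) P2=[0,3,5,1,0,2](5)
Move 7: P1 pit4 -> P1=[3,0,5,7,0,8](2) P2=[1,4,6,2,0,2](5)

Answer: 2 5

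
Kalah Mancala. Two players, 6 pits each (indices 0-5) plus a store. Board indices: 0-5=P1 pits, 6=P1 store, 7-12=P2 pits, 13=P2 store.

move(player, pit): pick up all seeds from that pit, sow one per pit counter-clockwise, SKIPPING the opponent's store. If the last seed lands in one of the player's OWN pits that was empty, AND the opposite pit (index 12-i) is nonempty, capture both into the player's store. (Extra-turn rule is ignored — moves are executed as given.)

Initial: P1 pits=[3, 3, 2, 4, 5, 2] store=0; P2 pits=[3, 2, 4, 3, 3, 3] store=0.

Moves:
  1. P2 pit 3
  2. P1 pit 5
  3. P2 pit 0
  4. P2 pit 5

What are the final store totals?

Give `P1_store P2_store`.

Move 1: P2 pit3 -> P1=[3,3,2,4,5,2](0) P2=[3,2,4,0,4,4](1)
Move 2: P1 pit5 -> P1=[3,3,2,4,5,0](1) P2=[4,2,4,0,4,4](1)
Move 3: P2 pit0 -> P1=[3,3,2,4,5,0](1) P2=[0,3,5,1,5,4](1)
Move 4: P2 pit5 -> P1=[4,4,3,4,5,0](1) P2=[0,3,5,1,5,0](2)

Answer: 1 2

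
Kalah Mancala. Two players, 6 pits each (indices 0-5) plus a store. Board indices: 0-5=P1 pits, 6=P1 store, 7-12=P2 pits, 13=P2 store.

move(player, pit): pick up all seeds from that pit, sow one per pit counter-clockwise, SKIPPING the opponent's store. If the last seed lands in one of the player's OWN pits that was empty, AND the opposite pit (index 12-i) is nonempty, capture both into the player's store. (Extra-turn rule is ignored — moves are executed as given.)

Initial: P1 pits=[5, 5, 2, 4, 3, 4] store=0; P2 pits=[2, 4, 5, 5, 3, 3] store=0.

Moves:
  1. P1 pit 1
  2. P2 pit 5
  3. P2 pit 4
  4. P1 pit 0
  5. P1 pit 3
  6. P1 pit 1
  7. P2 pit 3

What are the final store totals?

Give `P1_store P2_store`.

Move 1: P1 pit1 -> P1=[5,0,3,5,4,5](1) P2=[2,4,5,5,3,3](0)
Move 2: P2 pit5 -> P1=[6,1,3,5,4,5](1) P2=[2,4,5,5,3,0](1)
Move 3: P2 pit4 -> P1=[7,1,3,5,4,5](1) P2=[2,4,5,5,0,1](2)
Move 4: P1 pit0 -> P1=[0,2,4,6,5,6](2) P2=[3,4,5,5,0,1](2)
Move 5: P1 pit3 -> P1=[0,2,4,0,6,7](3) P2=[4,5,6,5,0,1](2)
Move 6: P1 pit1 -> P1=[0,0,5,0,6,7](10) P2=[4,5,0,5,0,1](2)
Move 7: P2 pit3 -> P1=[1,1,5,0,6,7](10) P2=[4,5,0,0,1,2](3)

Answer: 10 3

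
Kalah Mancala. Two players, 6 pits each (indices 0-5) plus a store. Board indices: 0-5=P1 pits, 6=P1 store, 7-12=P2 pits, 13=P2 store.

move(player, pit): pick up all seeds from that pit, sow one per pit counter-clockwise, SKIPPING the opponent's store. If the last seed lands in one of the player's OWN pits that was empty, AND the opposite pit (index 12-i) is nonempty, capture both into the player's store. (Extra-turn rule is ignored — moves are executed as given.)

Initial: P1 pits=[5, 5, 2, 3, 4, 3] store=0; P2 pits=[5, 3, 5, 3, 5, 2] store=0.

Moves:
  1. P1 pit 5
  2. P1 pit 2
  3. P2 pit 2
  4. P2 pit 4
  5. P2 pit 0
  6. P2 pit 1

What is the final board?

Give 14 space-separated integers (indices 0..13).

Answer: 7 6 1 5 5 0 1 0 0 2 6 2 6 4

Derivation:
Move 1: P1 pit5 -> P1=[5,5,2,3,4,0](1) P2=[6,4,5,3,5,2](0)
Move 2: P1 pit2 -> P1=[5,5,0,4,5,0](1) P2=[6,4,5,3,5,2](0)
Move 3: P2 pit2 -> P1=[6,5,0,4,5,0](1) P2=[6,4,0,4,6,3](1)
Move 4: P2 pit4 -> P1=[7,6,1,5,5,0](1) P2=[6,4,0,4,0,4](2)
Move 5: P2 pit0 -> P1=[7,6,1,5,5,0](1) P2=[0,5,1,5,1,5](3)
Move 6: P2 pit1 -> P1=[7,6,1,5,5,0](1) P2=[0,0,2,6,2,6](4)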